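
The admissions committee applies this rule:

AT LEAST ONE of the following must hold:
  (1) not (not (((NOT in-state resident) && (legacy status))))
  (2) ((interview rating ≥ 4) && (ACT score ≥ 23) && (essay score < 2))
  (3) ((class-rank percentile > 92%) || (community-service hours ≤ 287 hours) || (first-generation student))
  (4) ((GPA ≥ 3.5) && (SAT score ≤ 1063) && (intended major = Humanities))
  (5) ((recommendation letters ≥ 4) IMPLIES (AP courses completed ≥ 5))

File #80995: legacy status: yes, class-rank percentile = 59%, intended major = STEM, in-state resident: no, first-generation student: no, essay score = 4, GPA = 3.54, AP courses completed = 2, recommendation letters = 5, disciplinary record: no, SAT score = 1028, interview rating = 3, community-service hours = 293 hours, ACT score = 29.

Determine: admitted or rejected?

Atomic conditions:
  NOT in-state resident: no → true
  legacy status: yes → true
  interview rating ≥ 4: 3 ≥ 4 is false
  ACT score ≥ 23: 29 ≥ 23 is true
  essay score < 2: 4 < 2 is false
  class-rank percentile > 92%: 59 > 92 is false
  community-service hours ≤ 287 hours: 293 ≤ 287 is false
  first-generation student: no → false
  GPA ≥ 3.5: 3.54 ≥ 3.5 is true
  SAT score ≤ 1063: 1028 ≤ 1063 is true
  intended major = Humanities: STEM == Humanities is false
  recommendation letters ≥ 4: 5 ≥ 4 is true
  AP courses completed ≥ 5: 2 ≥ 5 is false
Combine:
[1.1.1] true AND true = true
[1.1] NOT true = false
[1] NOT false = true
[2] false AND true AND false = false
[3] false OR false OR false = false
[4] true AND true AND false = false
[5] true → false = false
[root] true OR false OR false OR false OR false = true
Overall: true → admitted

Admitted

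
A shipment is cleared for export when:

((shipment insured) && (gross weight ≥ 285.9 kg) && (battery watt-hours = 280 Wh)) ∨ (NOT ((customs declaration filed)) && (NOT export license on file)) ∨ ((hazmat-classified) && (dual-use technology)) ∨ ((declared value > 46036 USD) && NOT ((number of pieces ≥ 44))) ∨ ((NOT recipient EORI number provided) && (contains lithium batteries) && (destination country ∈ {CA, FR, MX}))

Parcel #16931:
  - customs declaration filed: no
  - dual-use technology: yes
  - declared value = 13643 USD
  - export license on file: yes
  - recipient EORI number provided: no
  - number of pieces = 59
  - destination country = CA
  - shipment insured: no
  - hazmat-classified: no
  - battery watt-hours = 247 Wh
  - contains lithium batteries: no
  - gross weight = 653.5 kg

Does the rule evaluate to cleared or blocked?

Blocked

Atomic conditions:
  shipment insured: no → false
  gross weight ≥ 285.9 kg: 653.5 ≥ 285.9 is true
  battery watt-hours = 280 Wh: 247 == 280 is false
  customs declaration filed: no → false
  NOT export license on file: yes → false
  hazmat-classified: no → false
  dual-use technology: yes → true
  declared value > 46036 USD: 13643 > 46036 is false
  number of pieces ≥ 44: 59 ≥ 44 is true
  NOT recipient EORI number provided: no → true
  contains lithium batteries: no → false
  destination country ∈ {CA, FR, MX}: CA is in the set → true
Combine:
[1] false AND true AND false = false
[2.1] NOT false = true
[2] true AND false = false
[3] false AND true = false
[4.2] NOT true = false
[4] false AND false = false
[5] true AND false AND true = false
[root] false OR false OR false OR false OR false = false
Overall: false → blocked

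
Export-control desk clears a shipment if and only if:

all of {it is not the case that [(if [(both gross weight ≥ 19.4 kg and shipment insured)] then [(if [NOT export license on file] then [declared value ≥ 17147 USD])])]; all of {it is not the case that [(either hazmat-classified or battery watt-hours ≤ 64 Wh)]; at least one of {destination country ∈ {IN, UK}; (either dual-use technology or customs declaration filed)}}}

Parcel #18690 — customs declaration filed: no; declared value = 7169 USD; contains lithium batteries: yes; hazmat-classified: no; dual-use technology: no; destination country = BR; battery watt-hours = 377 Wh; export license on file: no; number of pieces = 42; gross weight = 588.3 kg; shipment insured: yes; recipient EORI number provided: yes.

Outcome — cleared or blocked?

Blocked

Atomic conditions:
  gross weight ≥ 19.4 kg: 588.3 ≥ 19.4 is true
  shipment insured: yes → true
  NOT export license on file: no → true
  declared value ≥ 17147 USD: 7169 ≥ 17147 is false
  hazmat-classified: no → false
  battery watt-hours ≤ 64 Wh: 377 ≤ 64 is false
  destination country ∈ {IN, UK}: BR is not in the set → false
  dual-use technology: no → false
  customs declaration filed: no → false
Combine:
[1.1.1] true AND true = true
[1.1.2] true → false = false
[1.1] true → false = false
[1] NOT false = true
[2.1.1] false OR false = false
[2.1] NOT false = true
[2.2.2] false OR false = false
[2.2] false OR false = false
[2] true AND false = false
[root] true AND false = false
Overall: false → blocked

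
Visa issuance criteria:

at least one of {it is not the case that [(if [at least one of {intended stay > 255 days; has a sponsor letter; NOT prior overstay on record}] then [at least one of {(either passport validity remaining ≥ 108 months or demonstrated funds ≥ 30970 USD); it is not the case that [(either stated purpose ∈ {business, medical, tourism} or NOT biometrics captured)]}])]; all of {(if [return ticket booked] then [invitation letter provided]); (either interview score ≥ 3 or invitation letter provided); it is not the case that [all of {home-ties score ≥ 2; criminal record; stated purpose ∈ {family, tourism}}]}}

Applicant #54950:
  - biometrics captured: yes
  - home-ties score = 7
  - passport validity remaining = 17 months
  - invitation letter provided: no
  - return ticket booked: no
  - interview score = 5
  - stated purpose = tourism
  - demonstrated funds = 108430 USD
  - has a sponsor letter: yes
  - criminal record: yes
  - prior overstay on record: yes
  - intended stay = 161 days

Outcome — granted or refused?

Atomic conditions:
  intended stay > 255 days: 161 > 255 is false
  has a sponsor letter: yes → true
  NOT prior overstay on record: yes → false
  passport validity remaining ≥ 108 months: 17 ≥ 108 is false
  demonstrated funds ≥ 30970 USD: 108430 ≥ 30970 is true
  stated purpose ∈ {business, medical, tourism}: tourism is in the set → true
  NOT biometrics captured: yes → false
  return ticket booked: no → false
  invitation letter provided: no → false
  interview score ≥ 3: 5 ≥ 3 is true
  home-ties score ≥ 2: 7 ≥ 2 is true
  criminal record: yes → true
  stated purpose ∈ {family, tourism}: tourism is in the set → true
Combine:
[1.1.1] false OR true OR false = true
[1.1.2.1] false OR true = true
[1.1.2.2.1] true OR false = true
[1.1.2.2] NOT true = false
[1.1.2] true OR false = true
[1.1] true → true = true
[1] NOT true = false
[2.1] false → false (antecedent false ⇒ implication holds) = true
[2.2] true OR false = true
[2.3.1] true AND true AND true = true
[2.3] NOT true = false
[2] true AND true AND false = false
[root] false OR false = false
Overall: false → refused

Refused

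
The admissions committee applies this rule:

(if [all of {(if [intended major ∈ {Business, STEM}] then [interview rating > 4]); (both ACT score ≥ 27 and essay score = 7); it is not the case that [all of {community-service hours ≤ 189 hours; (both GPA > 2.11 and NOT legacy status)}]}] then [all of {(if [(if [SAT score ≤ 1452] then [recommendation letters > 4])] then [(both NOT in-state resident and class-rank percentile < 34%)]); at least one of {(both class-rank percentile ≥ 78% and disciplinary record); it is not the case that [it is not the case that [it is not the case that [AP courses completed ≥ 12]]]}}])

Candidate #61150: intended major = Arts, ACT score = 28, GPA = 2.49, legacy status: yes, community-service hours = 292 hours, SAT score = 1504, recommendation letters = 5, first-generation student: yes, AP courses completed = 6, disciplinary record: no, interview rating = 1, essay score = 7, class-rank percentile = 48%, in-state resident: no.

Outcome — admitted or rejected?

Rejected

Atomic conditions:
  intended major ∈ {Business, STEM}: Arts is not in the set → false
  interview rating > 4: 1 > 4 is false
  ACT score ≥ 27: 28 ≥ 27 is true
  essay score = 7: 7 == 7 is true
  community-service hours ≤ 189 hours: 292 ≤ 189 is false
  GPA > 2.11: 2.49 > 2.11 is true
  NOT legacy status: yes → false
  SAT score ≤ 1452: 1504 ≤ 1452 is false
  recommendation letters > 4: 5 > 4 is true
  NOT in-state resident: no → true
  class-rank percentile < 34%: 48 < 34 is false
  class-rank percentile ≥ 78%: 48 ≥ 78 is false
  disciplinary record: no → false
  AP courses completed ≥ 12: 6 ≥ 12 is false
Combine:
[1.1] false → false (antecedent false ⇒ implication holds) = true
[1.2] true AND true = true
[1.3.1.2] true AND false = false
[1.3.1] false AND false = false
[1.3] NOT false = true
[1] true AND true AND true = true
[2.1.1] false → true (antecedent false ⇒ implication holds) = true
[2.1.2] true AND false = false
[2.1] true → false = false
[2.2.1] false AND false = false
[2.2.2.1.1] NOT false = true
[2.2.2.1] NOT true = false
[2.2.2] NOT false = true
[2.2] false OR true = true
[2] false AND true = false
[root] true → false = false
Overall: false → rejected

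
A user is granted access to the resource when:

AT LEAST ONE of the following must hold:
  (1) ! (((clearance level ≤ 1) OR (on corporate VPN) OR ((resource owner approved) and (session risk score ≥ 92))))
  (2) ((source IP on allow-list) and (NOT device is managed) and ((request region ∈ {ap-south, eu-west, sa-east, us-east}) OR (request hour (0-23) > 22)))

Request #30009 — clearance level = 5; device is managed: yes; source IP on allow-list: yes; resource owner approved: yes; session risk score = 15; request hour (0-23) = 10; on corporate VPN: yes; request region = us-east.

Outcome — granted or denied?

Atomic conditions:
  clearance level ≤ 1: 5 ≤ 1 is false
  on corporate VPN: yes → true
  resource owner approved: yes → true
  session risk score ≥ 92: 15 ≥ 92 is false
  source IP on allow-list: yes → true
  NOT device is managed: yes → false
  request region ∈ {ap-south, eu-west, sa-east, us-east}: us-east is in the set → true
  request hour (0-23) > 22: 10 > 22 is false
Combine:
[1.1.3] true AND false = false
[1.1] false OR true OR false = true
[1] NOT true = false
[2.3] true OR false = true
[2] true AND false AND true = false
[root] false OR false = false
Overall: false → denied

Denied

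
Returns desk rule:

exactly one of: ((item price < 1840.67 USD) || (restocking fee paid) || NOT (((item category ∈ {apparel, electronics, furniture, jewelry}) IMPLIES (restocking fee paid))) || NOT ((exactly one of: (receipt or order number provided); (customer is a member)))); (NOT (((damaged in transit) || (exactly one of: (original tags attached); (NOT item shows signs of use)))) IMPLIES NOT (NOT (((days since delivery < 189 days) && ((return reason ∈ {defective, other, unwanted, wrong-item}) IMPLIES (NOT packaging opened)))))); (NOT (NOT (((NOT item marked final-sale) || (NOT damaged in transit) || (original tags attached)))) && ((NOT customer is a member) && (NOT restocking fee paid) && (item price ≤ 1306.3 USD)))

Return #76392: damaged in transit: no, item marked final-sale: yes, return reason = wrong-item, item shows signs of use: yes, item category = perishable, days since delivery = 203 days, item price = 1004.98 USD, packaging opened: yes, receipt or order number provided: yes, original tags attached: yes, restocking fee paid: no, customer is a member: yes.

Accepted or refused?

Refused

Atomic conditions:
  item price < 1840.67 USD: 1004.98 < 1840.67 is true
  restocking fee paid: no → false
  item category ∈ {apparel, electronics, furniture, jewelry}: perishable is not in the set → false
  receipt or order number provided: yes → true
  customer is a member: yes → true
  damaged in transit: no → false
  original tags attached: yes → true
  NOT item shows signs of use: yes → false
  days since delivery < 189 days: 203 < 189 is false
  return reason ∈ {defective, other, unwanted, wrong-item}: wrong-item is in the set → true
  NOT packaging opened: yes → false
  NOT item marked final-sale: yes → false
  NOT damaged in transit: no → true
  NOT customer is a member: yes → false
  NOT restocking fee paid: no → true
  item price ≤ 1306.3 USD: 1004.98 ≤ 1306.3 is true
Combine:
[1.3.1] false → false (antecedent false ⇒ implication holds) = true
[1.3] NOT true = false
[1.4.1] exactly-one(true, true) = false
[1.4] NOT false = true
[1] true OR false OR false OR true = true
[2.1.1.2] exactly-one(true, false) = true
[2.1.1] false OR true = true
[2.1] NOT true = false
[2.2.1.1.2] true → false = false
[2.2.1.1] false AND false = false
[2.2.1] NOT false = true
[2.2] NOT true = false
[2] false → false (antecedent false ⇒ implication holds) = true
[3.1.1.1] false OR true OR true = true
[3.1.1] NOT true = false
[3.1] NOT false = true
[3.2] false AND true AND true = false
[3] true AND false = false
[root] exactly-one(true, true, false) = false
Overall: false → refused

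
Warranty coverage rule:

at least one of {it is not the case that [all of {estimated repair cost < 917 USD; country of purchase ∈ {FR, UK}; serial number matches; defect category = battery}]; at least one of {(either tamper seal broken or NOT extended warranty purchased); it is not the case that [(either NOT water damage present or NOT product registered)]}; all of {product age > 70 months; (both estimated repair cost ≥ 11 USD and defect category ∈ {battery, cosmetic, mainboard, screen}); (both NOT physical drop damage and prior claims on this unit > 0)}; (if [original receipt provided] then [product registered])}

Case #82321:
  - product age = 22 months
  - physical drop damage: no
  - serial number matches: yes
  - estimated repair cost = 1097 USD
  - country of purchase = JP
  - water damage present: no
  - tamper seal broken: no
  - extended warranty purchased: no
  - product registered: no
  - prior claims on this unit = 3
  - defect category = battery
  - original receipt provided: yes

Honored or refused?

Atomic conditions:
  estimated repair cost < 917 USD: 1097 < 917 is false
  country of purchase ∈ {FR, UK}: JP is not in the set → false
  serial number matches: yes → true
  defect category = battery: battery == battery is true
  tamper seal broken: no → false
  NOT extended warranty purchased: no → true
  NOT water damage present: no → true
  NOT product registered: no → true
  product age > 70 months: 22 > 70 is false
  estimated repair cost ≥ 11 USD: 1097 ≥ 11 is true
  defect category ∈ {battery, cosmetic, mainboard, screen}: battery is in the set → true
  NOT physical drop damage: no → true
  prior claims on this unit > 0: 3 > 0 is true
  original receipt provided: yes → true
  product registered: no → false
Combine:
[1.1] false AND false AND true AND true = false
[1] NOT false = true
[2.1] false OR true = true
[2.2.1] true OR true = true
[2.2] NOT true = false
[2] true OR false = true
[3.2] true AND true = true
[3.3] true AND true = true
[3] false AND true AND true = false
[4] true → false = false
[root] true OR true OR false OR false = true
Overall: true → honored

Honored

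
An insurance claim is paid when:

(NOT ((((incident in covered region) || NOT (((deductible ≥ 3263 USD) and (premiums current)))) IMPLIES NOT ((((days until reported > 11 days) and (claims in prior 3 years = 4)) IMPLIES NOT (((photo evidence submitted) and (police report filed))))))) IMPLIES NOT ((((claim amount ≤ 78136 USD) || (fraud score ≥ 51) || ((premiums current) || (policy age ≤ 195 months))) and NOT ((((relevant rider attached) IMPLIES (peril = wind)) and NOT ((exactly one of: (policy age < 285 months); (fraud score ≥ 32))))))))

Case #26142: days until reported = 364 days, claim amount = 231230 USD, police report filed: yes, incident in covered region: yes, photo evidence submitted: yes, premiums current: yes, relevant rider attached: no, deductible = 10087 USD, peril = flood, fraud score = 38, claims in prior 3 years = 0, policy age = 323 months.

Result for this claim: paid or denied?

Denied

Atomic conditions:
  incident in covered region: yes → true
  deductible ≥ 3263 USD: 10087 ≥ 3263 is true
  premiums current: yes → true
  days until reported > 11 days: 364 > 11 is true
  claims in prior 3 years = 4: 0 == 4 is false
  photo evidence submitted: yes → true
  police report filed: yes → true
  claim amount ≤ 78136 USD: 231230 ≤ 78136 is false
  fraud score ≥ 51: 38 ≥ 51 is false
  policy age ≤ 195 months: 323 ≤ 195 is false
  relevant rider attached: no → false
  peril = wind: flood == wind is false
  policy age < 285 months: 323 < 285 is false
  fraud score ≥ 32: 38 ≥ 32 is true
Combine:
[1.1.1.2.1] true AND true = true
[1.1.1.2] NOT true = false
[1.1.1] true OR false = true
[1.1.2.1.1] true AND false = false
[1.1.2.1.2.1] true AND true = true
[1.1.2.1.2] NOT true = false
[1.1.2.1] false → false (antecedent false ⇒ implication holds) = true
[1.1.2] NOT true = false
[1.1] true → false = false
[1] NOT false = true
[2.1.1.3] true OR false = true
[2.1.1] false OR false OR true = true
[2.1.2.1.1] false → false (antecedent false ⇒ implication holds) = true
[2.1.2.1.2.1] exactly-one(false, true) = true
[2.1.2.1.2] NOT true = false
[2.1.2.1] true AND false = false
[2.1.2] NOT false = true
[2.1] true AND true = true
[2] NOT true = false
[root] true → false = false
Overall: false → denied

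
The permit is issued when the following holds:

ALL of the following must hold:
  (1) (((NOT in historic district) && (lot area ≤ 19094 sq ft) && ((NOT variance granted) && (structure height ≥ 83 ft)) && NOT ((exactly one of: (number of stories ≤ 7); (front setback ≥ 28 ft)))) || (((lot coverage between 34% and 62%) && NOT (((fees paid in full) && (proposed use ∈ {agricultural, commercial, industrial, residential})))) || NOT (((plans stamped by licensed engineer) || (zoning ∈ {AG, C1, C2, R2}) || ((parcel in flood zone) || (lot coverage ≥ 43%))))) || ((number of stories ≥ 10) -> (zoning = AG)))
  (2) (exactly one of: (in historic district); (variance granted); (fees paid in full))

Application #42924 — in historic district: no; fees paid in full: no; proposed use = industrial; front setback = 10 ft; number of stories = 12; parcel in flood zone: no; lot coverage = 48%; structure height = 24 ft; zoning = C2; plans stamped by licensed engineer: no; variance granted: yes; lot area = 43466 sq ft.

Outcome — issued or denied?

Atomic conditions:
  NOT in historic district: no → true
  lot area ≤ 19094 sq ft: 43466 ≤ 19094 is false
  NOT variance granted: yes → false
  structure height ≥ 83 ft: 24 ≥ 83 is false
  number of stories ≤ 7: 12 ≤ 7 is false
  front setback ≥ 28 ft: 10 ≥ 28 is false
  lot coverage between 34% and 62%: 48 in [34, 62] is true
  fees paid in full: no → false
  proposed use ∈ {agricultural, commercial, industrial, residential}: industrial is in the set → true
  plans stamped by licensed engineer: no → false
  zoning ∈ {AG, C1, C2, R2}: C2 is in the set → true
  parcel in flood zone: no → false
  lot coverage ≥ 43%: 48 ≥ 43 is true
  number of stories ≥ 10: 12 ≥ 10 is true
  zoning = AG: C2 == AG is false
  in historic district: no → false
  variance granted: yes → true
Combine:
[1.1.3] false AND false = false
[1.1.4.1] exactly-one(false, false) = false
[1.1.4] NOT false = true
[1.1] true AND false AND false AND true = false
[1.2.1.2.1] false AND true = false
[1.2.1.2] NOT false = true
[1.2.1] true AND true = true
[1.2.2.1.3] false OR true = true
[1.2.2.1] false OR true OR true = true
[1.2.2] NOT true = false
[1.2] true OR false = true
[1.3] true → false = false
[1] false OR true OR false = true
[2] exactly-one(false, true, false) = true
[root] true AND true = true
Overall: true → issued

Issued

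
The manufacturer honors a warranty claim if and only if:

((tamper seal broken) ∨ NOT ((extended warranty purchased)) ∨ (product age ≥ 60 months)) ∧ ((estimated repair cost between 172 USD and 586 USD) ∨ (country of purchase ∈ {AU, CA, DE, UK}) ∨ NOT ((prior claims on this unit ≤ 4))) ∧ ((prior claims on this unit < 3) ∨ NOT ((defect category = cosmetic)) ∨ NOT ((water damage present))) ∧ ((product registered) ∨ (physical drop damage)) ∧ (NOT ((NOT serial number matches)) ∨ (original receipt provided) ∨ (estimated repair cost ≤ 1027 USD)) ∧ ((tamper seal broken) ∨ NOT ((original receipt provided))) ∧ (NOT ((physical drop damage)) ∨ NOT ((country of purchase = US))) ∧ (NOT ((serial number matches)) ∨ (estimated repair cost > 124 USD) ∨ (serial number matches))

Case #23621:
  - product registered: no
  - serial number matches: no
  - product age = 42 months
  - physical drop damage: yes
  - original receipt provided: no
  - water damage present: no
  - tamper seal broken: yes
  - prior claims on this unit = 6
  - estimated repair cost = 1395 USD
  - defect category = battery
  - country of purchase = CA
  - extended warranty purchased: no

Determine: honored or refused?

Refused

Atomic conditions:
  tamper seal broken: yes → true
  extended warranty purchased: no → false
  product age ≥ 60 months: 42 ≥ 60 is false
  estimated repair cost between 172 USD and 586 USD: 1395 in [172, 586] is false
  country of purchase ∈ {AU, CA, DE, UK}: CA is in the set → true
  prior claims on this unit ≤ 4: 6 ≤ 4 is false
  prior claims on this unit < 3: 6 < 3 is false
  defect category = cosmetic: battery == cosmetic is false
  water damage present: no → false
  product registered: no → false
  physical drop damage: yes → true
  NOT serial number matches: no → true
  original receipt provided: no → false
  estimated repair cost ≤ 1027 USD: 1395 ≤ 1027 is false
  country of purchase = US: CA == US is false
  serial number matches: no → false
  estimated repair cost > 124 USD: 1395 > 124 is true
Combine:
[1.2] NOT false = true
[1] true OR true OR false = true
[2.3] NOT false = true
[2] false OR true OR true = true
[3.2] NOT false = true
[3.3] NOT false = true
[3] false OR true OR true = true
[4] false OR true = true
[5.1] NOT true = false
[5] false OR false OR false = false
[6.2] NOT false = true
[6] true OR true = true
[7.1] NOT true = false
[7.2] NOT false = true
[7] false OR true = true
[8.1] NOT false = true
[8] true OR true OR false = true
[root] true AND true AND true AND true AND false AND true AND true AND true = false
Overall: false → refused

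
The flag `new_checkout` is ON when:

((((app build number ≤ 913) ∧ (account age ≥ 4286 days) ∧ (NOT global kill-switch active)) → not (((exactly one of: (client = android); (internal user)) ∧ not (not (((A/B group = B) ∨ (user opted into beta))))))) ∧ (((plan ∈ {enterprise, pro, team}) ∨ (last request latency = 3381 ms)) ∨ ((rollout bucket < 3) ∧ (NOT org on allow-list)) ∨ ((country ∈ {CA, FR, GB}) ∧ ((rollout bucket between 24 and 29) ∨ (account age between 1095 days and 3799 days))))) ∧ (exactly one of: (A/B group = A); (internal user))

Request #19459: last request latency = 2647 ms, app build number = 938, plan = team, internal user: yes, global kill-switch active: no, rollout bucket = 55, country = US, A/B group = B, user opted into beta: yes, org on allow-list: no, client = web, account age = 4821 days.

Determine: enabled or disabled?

Enabled

Atomic conditions:
  app build number ≤ 913: 938 ≤ 913 is false
  account age ≥ 4286 days: 4821 ≥ 4286 is true
  NOT global kill-switch active: no → true
  client = android: web == android is false
  internal user: yes → true
  A/B group = B: B == B is true
  user opted into beta: yes → true
  plan ∈ {enterprise, pro, team}: team is in the set → true
  last request latency = 3381 ms: 2647 == 3381 is false
  rollout bucket < 3: 55 < 3 is false
  NOT org on allow-list: no → true
  country ∈ {CA, FR, GB}: US is not in the set → false
  rollout bucket between 24 and 29: 55 in [24, 29] is false
  account age between 1095 days and 3799 days: 4821 in [1095, 3799] is false
  A/B group = A: B == A is false
Combine:
[1.1.1] false AND true AND true = false
[1.1.2.1.1] exactly-one(false, true) = true
[1.1.2.1.2.1.1] true OR true = true
[1.1.2.1.2.1] NOT true = false
[1.1.2.1.2] NOT false = true
[1.1.2.1] true AND true = true
[1.1.2] NOT true = false
[1.1] false → false (antecedent false ⇒ implication holds) = true
[1.2.1] true OR false = true
[1.2.2] false AND true = false
[1.2.3.2] false OR false = false
[1.2.3] false AND false = false
[1.2] true OR false OR false = true
[1] true AND true = true
[2] exactly-one(false, true) = true
[root] true AND true = true
Overall: true → enabled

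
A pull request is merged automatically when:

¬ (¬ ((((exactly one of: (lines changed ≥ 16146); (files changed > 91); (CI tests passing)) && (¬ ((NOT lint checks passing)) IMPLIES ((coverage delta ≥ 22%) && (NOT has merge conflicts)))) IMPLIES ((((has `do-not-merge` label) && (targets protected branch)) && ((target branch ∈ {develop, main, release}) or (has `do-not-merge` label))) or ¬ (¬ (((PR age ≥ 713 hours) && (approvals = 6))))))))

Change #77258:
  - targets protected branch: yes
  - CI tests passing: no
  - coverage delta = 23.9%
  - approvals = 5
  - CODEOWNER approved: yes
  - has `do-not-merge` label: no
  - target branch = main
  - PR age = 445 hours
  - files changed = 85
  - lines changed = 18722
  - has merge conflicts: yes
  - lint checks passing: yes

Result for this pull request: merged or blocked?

Merged

Atomic conditions:
  lines changed ≥ 16146: 18722 ≥ 16146 is true
  files changed > 91: 85 > 91 is false
  CI tests passing: no → false
  NOT lint checks passing: yes → false
  coverage delta ≥ 22%: 23.9 ≥ 22 is true
  NOT has merge conflicts: yes → false
  has `do-not-merge` label: no → false
  targets protected branch: yes → true
  target branch ∈ {develop, main, release}: main is in the set → true
  PR age ≥ 713 hours: 445 ≥ 713 is false
  approvals = 6: 5 == 6 is false
Combine:
[1.1.1.1] exactly-one(true, false, false) = true
[1.1.1.2.1] NOT false = true
[1.1.1.2.2] true AND false = false
[1.1.1.2] true → false = false
[1.1.1] true AND false = false
[1.1.2.1.1] false AND true = false
[1.1.2.1.2] true OR false = true
[1.1.2.1] false AND true = false
[1.1.2.2.1.1] false AND false = false
[1.1.2.2.1] NOT false = true
[1.1.2.2] NOT true = false
[1.1.2] false OR false = false
[1.1] false → false (antecedent false ⇒ implication holds) = true
[1] NOT true = false
[root] NOT false = true
Overall: true → merged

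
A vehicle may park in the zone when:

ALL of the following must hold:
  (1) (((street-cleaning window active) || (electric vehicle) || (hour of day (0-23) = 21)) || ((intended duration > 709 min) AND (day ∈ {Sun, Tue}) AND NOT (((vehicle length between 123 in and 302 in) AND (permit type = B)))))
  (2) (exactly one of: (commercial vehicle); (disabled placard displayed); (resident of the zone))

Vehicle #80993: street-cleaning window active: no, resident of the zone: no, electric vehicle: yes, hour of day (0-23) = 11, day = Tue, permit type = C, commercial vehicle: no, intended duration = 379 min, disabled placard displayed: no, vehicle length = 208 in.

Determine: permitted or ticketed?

Ticketed

Atomic conditions:
  street-cleaning window active: no → false
  electric vehicle: yes → true
  hour of day (0-23) = 21: 11 == 21 is false
  intended duration > 709 min: 379 > 709 is false
  day ∈ {Sun, Tue}: Tue is in the set → true
  vehicle length between 123 in and 302 in: 208 in [123, 302] is true
  permit type = B: C == B is false
  commercial vehicle: no → false
  disabled placard displayed: no → false
  resident of the zone: no → false
Combine:
[1.1] false OR true OR false = true
[1.2.3.1] true AND false = false
[1.2.3] NOT false = true
[1.2] false AND true AND true = false
[1] true OR false = true
[2] exactly-one(false, false, false) = false
[root] true AND false = false
Overall: false → ticketed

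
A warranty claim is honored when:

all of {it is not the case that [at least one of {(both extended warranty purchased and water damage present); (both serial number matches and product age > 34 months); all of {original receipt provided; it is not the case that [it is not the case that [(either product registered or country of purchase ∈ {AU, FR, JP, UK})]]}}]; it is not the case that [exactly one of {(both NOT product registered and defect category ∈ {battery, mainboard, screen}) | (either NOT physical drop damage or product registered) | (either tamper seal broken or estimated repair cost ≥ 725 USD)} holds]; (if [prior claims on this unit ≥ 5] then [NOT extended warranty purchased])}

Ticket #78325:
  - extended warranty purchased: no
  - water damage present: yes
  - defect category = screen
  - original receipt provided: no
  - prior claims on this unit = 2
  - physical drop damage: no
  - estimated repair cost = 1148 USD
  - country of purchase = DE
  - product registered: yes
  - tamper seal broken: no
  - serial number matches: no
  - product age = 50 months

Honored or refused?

Honored

Atomic conditions:
  extended warranty purchased: no → false
  water damage present: yes → true
  serial number matches: no → false
  product age > 34 months: 50 > 34 is true
  original receipt provided: no → false
  product registered: yes → true
  country of purchase ∈ {AU, FR, JP, UK}: DE is not in the set → false
  NOT product registered: yes → false
  defect category ∈ {battery, mainboard, screen}: screen is in the set → true
  NOT physical drop damage: no → true
  tamper seal broken: no → false
  estimated repair cost ≥ 725 USD: 1148 ≥ 725 is true
  prior claims on this unit ≥ 5: 2 ≥ 5 is false
  NOT extended warranty purchased: no → true
Combine:
[1.1.1] false AND true = false
[1.1.2] false AND true = false
[1.1.3.2.1.1] true OR false = true
[1.1.3.2.1] NOT true = false
[1.1.3.2] NOT false = true
[1.1.3] false AND true = false
[1.1] false OR false OR false = false
[1] NOT false = true
[2.1.1] false AND true = false
[2.1.2] true OR true = true
[2.1.3] false OR true = true
[2.1] exactly-one(false, true, true) = false
[2] NOT false = true
[3] false → true (antecedent false ⇒ implication holds) = true
[root] true AND true AND true = true
Overall: true → honored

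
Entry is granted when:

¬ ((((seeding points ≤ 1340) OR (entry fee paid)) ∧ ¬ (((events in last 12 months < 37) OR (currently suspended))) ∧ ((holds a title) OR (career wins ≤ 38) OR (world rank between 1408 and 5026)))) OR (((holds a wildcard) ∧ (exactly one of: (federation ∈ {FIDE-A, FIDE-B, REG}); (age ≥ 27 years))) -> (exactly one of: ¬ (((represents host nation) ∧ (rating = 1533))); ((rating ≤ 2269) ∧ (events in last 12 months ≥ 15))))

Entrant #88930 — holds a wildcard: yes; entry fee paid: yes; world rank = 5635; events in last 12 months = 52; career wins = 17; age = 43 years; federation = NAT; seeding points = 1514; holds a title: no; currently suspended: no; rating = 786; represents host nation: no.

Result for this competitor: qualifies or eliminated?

Atomic conditions:
  seeding points ≤ 1340: 1514 ≤ 1340 is false
  entry fee paid: yes → true
  events in last 12 months < 37: 52 < 37 is false
  currently suspended: no → false
  holds a title: no → false
  career wins ≤ 38: 17 ≤ 38 is true
  world rank between 1408 and 5026: 5635 in [1408, 5026] is false
  holds a wildcard: yes → true
  federation ∈ {FIDE-A, FIDE-B, REG}: NAT is not in the set → false
  age ≥ 27 years: 43 ≥ 27 is true
  represents host nation: no → false
  rating = 1533: 786 == 1533 is false
  rating ≤ 2269: 786 ≤ 2269 is true
  events in last 12 months ≥ 15: 52 ≥ 15 is true
Combine:
[1.1.1] false OR true = true
[1.1.2.1] false OR false = false
[1.1.2] NOT false = true
[1.1.3] false OR true OR false = true
[1.1] true AND true AND true = true
[1] NOT true = false
[2.1.2] exactly-one(false, true) = true
[2.1] true AND true = true
[2.2.1.1] false AND false = false
[2.2.1] NOT false = true
[2.2.2] true AND true = true
[2.2] exactly-one(true, true) = false
[2] true → false = false
[root] false OR false = false
Overall: false → eliminated

Eliminated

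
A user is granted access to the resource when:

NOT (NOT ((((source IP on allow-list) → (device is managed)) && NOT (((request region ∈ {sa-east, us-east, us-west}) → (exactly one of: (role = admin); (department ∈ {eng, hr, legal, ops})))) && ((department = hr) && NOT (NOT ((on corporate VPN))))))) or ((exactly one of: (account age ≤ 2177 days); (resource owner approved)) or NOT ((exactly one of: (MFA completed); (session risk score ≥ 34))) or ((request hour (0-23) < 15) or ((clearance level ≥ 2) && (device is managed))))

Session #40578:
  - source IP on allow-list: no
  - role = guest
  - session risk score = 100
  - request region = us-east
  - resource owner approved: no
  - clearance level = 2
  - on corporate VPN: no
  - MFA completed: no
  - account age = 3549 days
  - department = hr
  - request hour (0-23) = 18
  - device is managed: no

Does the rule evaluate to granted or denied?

Atomic conditions:
  source IP on allow-list: no → false
  device is managed: no → false
  request region ∈ {sa-east, us-east, us-west}: us-east is in the set → true
  role = admin: guest == admin is false
  department ∈ {eng, hr, legal, ops}: hr is in the set → true
  department = hr: hr == hr is true
  on corporate VPN: no → false
  account age ≤ 2177 days: 3549 ≤ 2177 is false
  resource owner approved: no → false
  MFA completed: no → false
  session risk score ≥ 34: 100 ≥ 34 is true
  request hour (0-23) < 15: 18 < 15 is false
  clearance level ≥ 2: 2 ≥ 2 is true
Combine:
[1.1.1.1] false → false (antecedent false ⇒ implication holds) = true
[1.1.1.2.1.2] exactly-one(false, true) = true
[1.1.1.2.1] true → true = true
[1.1.1.2] NOT true = false
[1.1.1.3.2.1] NOT false = true
[1.1.1.3.2] NOT true = false
[1.1.1.3] true AND false = false
[1.1.1] true AND false AND false = false
[1.1] NOT false = true
[1] NOT true = false
[2.1] exactly-one(false, false) = false
[2.2.1] exactly-one(false, true) = true
[2.2] NOT true = false
[2.3.2] true AND false = false
[2.3] false OR false = false
[2] false OR false OR false = false
[root] false OR false = false
Overall: false → denied

Denied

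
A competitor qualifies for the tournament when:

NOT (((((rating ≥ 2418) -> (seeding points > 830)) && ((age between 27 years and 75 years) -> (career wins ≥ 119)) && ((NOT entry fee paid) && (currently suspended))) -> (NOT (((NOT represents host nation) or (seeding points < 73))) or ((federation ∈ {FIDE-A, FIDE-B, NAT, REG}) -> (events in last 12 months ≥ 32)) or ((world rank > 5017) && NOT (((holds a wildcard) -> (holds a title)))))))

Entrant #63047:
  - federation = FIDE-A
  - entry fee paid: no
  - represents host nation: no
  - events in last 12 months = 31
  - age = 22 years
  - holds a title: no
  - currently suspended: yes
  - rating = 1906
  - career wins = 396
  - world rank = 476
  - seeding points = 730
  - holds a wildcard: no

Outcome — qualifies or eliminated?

Atomic conditions:
  rating ≥ 2418: 1906 ≥ 2418 is false
  seeding points > 830: 730 > 830 is false
  age between 27 years and 75 years: 22 in [27, 75] is false
  career wins ≥ 119: 396 ≥ 119 is true
  NOT entry fee paid: no → true
  currently suspended: yes → true
  NOT represents host nation: no → true
  seeding points < 73: 730 < 73 is false
  federation ∈ {FIDE-A, FIDE-B, NAT, REG}: FIDE-A is in the set → true
  events in last 12 months ≥ 32: 31 ≥ 32 is false
  world rank > 5017: 476 > 5017 is false
  holds a wildcard: no → false
  holds a title: no → false
Combine:
[1.1.1] false → false (antecedent false ⇒ implication holds) = true
[1.1.2] false → true (antecedent false ⇒ implication holds) = true
[1.1.3] true AND true = true
[1.1] true AND true AND true = true
[1.2.1.1] true OR false = true
[1.2.1] NOT true = false
[1.2.2] true → false = false
[1.2.3.2.1] false → false (antecedent false ⇒ implication holds) = true
[1.2.3.2] NOT true = false
[1.2.3] false AND false = false
[1.2] false OR false OR false = false
[1] true → false = false
[root] NOT false = true
Overall: true → qualifies

Qualifies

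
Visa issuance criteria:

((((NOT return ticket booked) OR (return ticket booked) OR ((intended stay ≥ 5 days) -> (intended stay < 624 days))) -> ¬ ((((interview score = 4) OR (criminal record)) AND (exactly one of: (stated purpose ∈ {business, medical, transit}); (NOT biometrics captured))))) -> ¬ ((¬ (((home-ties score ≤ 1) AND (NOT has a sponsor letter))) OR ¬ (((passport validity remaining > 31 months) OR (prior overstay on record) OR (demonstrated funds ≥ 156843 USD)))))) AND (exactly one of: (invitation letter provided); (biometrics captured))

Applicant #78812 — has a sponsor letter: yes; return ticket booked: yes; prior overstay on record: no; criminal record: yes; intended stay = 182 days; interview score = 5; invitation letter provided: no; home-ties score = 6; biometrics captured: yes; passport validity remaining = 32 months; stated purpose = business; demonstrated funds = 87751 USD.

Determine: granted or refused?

Atomic conditions:
  NOT return ticket booked: yes → false
  return ticket booked: yes → true
  intended stay ≥ 5 days: 182 ≥ 5 is true
  intended stay < 624 days: 182 < 624 is true
  interview score = 4: 5 == 4 is false
  criminal record: yes → true
  stated purpose ∈ {business, medical, transit}: business is in the set → true
  NOT biometrics captured: yes → false
  home-ties score ≤ 1: 6 ≤ 1 is false
  NOT has a sponsor letter: yes → false
  passport validity remaining > 31 months: 32 > 31 is true
  prior overstay on record: no → false
  demonstrated funds ≥ 156843 USD: 87751 ≥ 156843 is false
  invitation letter provided: no → false
  biometrics captured: yes → true
Combine:
[1.1.1.3] true → true = true
[1.1.1] false OR true OR true = true
[1.1.2.1.1] false OR true = true
[1.1.2.1.2] exactly-one(true, false) = true
[1.1.2.1] true AND true = true
[1.1.2] NOT true = false
[1.1] true → false = false
[1.2.1.1.1] false AND false = false
[1.2.1.1] NOT false = true
[1.2.1.2.1] true OR false OR false = true
[1.2.1.2] NOT true = false
[1.2.1] true OR false = true
[1.2] NOT true = false
[1] false → false (antecedent false ⇒ implication holds) = true
[2] exactly-one(false, true) = true
[root] true AND true = true
Overall: true → granted

Granted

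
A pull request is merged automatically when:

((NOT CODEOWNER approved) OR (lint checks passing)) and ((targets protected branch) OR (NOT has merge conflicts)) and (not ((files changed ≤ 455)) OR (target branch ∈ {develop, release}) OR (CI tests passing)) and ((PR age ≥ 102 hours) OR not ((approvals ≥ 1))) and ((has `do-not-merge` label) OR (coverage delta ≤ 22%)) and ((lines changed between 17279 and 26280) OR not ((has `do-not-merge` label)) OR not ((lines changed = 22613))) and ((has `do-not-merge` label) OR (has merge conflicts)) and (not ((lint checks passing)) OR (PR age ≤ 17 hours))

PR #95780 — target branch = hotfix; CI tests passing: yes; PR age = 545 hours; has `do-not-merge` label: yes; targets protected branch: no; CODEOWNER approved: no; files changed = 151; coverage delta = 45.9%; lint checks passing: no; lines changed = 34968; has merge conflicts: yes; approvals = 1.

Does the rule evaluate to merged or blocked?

Atomic conditions:
  NOT CODEOWNER approved: no → true
  lint checks passing: no → false
  targets protected branch: no → false
  NOT has merge conflicts: yes → false
  files changed ≤ 455: 151 ≤ 455 is true
  target branch ∈ {develop, release}: hotfix is not in the set → false
  CI tests passing: yes → true
  PR age ≥ 102 hours: 545 ≥ 102 is true
  approvals ≥ 1: 1 ≥ 1 is true
  has `do-not-merge` label: yes → true
  coverage delta ≤ 22%: 45.9 ≤ 22 is false
  lines changed between 17279 and 26280: 34968 in [17279, 26280] is false
  lines changed = 22613: 34968 == 22613 is false
  has merge conflicts: yes → true
  PR age ≤ 17 hours: 545 ≤ 17 is false
Combine:
[1] true OR false = true
[2] false OR false = false
[3.1] NOT true = false
[3] false OR false OR true = true
[4.2] NOT true = false
[4] true OR false = true
[5] true OR false = true
[6.2] NOT true = false
[6.3] NOT false = true
[6] false OR false OR true = true
[7] true OR true = true
[8.1] NOT false = true
[8] true OR false = true
[root] true AND false AND true AND true AND true AND true AND true AND true = false
Overall: false → blocked

Blocked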